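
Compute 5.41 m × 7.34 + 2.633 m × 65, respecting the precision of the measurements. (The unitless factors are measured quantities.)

2.1 × 10² m

5.41 × 7.34 = 39.7094 → 39.7 m (3 s.f., last digit at the 10^-1 place).
2.633 × 65 = 171.145 → 1.7 × 10² m (2 s.f., last digit at the 10^1 place).
Sum: 210.8544 m; keep the coarser place, 10^1.
Result: 2.1 × 10² m.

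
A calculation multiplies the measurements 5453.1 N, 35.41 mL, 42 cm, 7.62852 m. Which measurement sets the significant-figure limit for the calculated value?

42 cm

5453.1 N → 5 s.f.; 35.41 mL → 4 s.f.; 42 cm → 2 s.f.; 7.62852 m → 6 s.f.
The fewest is 2 significant figures, from 42 cm.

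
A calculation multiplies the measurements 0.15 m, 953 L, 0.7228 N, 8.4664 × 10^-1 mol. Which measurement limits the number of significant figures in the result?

0.15 m

0.15 m → 2 s.f.; 953 L → 3 s.f.; 0.7228 N → 4 s.f.; 8.4664 × 10^-1 mol → 5 s.f.
The fewest is 2 significant figures, from 0.15 m.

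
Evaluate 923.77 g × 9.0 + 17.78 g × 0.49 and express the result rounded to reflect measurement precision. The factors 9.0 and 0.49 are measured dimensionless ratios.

923.77 × 9.0 = 8313.93 → 8.3 × 10^3 g (2 s.f., last digit at the 10^2 place).
17.78 × 0.49 = 8.7122 → 8.7 g (2 s.f., last digit at the 10^-1 place).
Sum: 8322.6422 g; keep the coarser place, 10^2.
Result: 8.3 × 10^3 g.

8.3 × 10^3 g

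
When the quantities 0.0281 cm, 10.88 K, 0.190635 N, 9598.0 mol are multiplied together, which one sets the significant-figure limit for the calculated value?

0.0281 cm → 3 s.f.; 10.88 K → 4 s.f.; 0.190635 N → 6 s.f.; 9598.0 mol → 5 s.f.
The fewest is 3 significant figures, from 0.0281 cm.

0.0281 cm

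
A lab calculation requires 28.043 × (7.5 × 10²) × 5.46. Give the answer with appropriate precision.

28.043 × (7.5 × 10²) × 5.46 = 114836.085
Multiplication/division keeps the fewest significant figures: 28.043 → 5 s.f., 7.5 × 10² → 2 s.f., 5.46 → 3 s.f.; limit is 2.
Rounded to 2 significant figures: 1.1 × 10⁵.

1.1 × 10⁵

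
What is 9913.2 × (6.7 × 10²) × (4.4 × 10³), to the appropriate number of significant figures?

2.9 × 10¹⁰

9913.2 × (6.7 × 10²) × (4.4 × 10³) = 2.92241136 × 10^10
Multiplication/division keeps the fewest significant figures: 9913.2 → 5 s.f., 6.7 × 10² → 2 s.f., 4.4 × 10³ → 2 s.f.; limit is 2.
Rounded to 2 significant figures: 2.9 × 10¹⁰.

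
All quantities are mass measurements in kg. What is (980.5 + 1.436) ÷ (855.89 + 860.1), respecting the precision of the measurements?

0.5722

980.5 + 1.436 = 981.936, limited to 1 d.p. → 4 s.f.; 855.89 + 860.1 = 1715.99, limited to 1 d.p. → 5 s.f.
Carrying full precision, 981.936 ÷ 1715.99 = 0.572227110881…; keep min(4, 5) = 4 s.f.
Rounded to 4 significant figures: 0.5722.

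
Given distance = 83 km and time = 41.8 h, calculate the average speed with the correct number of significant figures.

2.0 km/h

average speed = 83 km ÷ 41.8 h = 1.98564593301… km/h.
83 has 2 significant figures; 41.8 has 3.
Division/multiplication keeps the fewest: 2 significant figures.
Rounded: 2.0 km/h.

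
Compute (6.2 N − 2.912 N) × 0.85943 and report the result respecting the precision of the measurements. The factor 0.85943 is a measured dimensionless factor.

2.8 N

6.2 N − 2.912 N = 3.288 N; the difference is limited to 1 decimal place (2 s.f.).
Carrying full precision, 3.288 × 0.85943 = 2.82580584 N; 0.85943 has 5 s.f., so the result keeps min(2, 5) = 2 s.f.
Rounded to 2 significant figures: 2.8 N.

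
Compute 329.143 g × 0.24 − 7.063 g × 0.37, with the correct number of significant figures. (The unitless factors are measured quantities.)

329.143 × 0.24 = 78.99432 → 79 g (2 s.f., last digit at the 10^0 place).
7.063 × 0.37 = 2.61331 → 2.6 g (2 s.f., last digit at the 10^-1 place).
Difference: 76.38101 g; keep the coarser place, 10^0.
Result: 76 g.

76 g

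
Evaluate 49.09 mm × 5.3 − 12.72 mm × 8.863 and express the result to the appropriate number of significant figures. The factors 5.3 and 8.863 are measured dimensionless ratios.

1.5 × 10^2 mm

49.09 × 5.3 = 260.177 → 2.6 × 10^2 mm (2 s.f., last digit at the 10^1 place).
12.72 × 8.863 = 112.73736 → 112.7 mm (4 s.f., last digit at the 10^-1 place).
Difference: 147.43964 mm; keep the coarser place, 10^1.
Result: 1.5 × 10^2 mm.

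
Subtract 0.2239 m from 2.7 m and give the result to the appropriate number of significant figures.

2.7 m − 0.2239 m = 2.4761 m.
Addition/subtraction keeps the fewest decimal places: 2.7 → 1 decimal place, 0.2239 → 4 decimal places; limit is 1.
Rounded to 1 decimal place: 2.5 m.

2.5 m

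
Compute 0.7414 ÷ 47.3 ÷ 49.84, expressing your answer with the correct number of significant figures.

3.14 × 10^-4

0.7414 ÷ 47.3 ÷ 49.84 = 0.00031449475531…
Multiplication/division keeps the fewest significant figures: 0.7414 → 4 s.f., 47.3 → 3 s.f., 49.84 → 4 s.f.; limit is 3.
Rounded to 3 significant figures: 3.14 × 10^-4.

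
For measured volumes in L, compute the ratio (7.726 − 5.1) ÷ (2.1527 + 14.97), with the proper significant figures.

0.15

7.726 − 5.1 = 2.626, limited to 1 d.p. → 2 s.f.; 2.1527 + 14.97 = 17.1227, limited to 2 d.p. → 4 s.f.
Carrying full precision, 2.626 ÷ 17.1227 = 0.153363663441…; keep min(2, 4) = 2 s.f.
Rounded to 2 significant figures: 0.15.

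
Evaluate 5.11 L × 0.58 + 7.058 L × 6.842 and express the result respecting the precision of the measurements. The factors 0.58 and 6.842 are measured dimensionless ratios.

5.11 × 0.58 = 2.9638 → 3.0 L (2 s.f., last digit at the 10^-1 place).
7.058 × 6.842 = 48.290836 → 48.29 L (4 s.f., last digit at the 10^-2 place).
Sum: 51.254636 L; keep the coarser place, 10^-1.
Result: 51.3 L.

51.3 L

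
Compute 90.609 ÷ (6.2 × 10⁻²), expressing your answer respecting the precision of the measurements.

1.5 × 10³

90.609 ÷ (6.2 × 10⁻²) = 1461.43548387…
Multiplication/division keeps the fewest significant figures: 90.609 → 5 s.f., 6.2 × 10⁻² → 2 s.f.; limit is 2.
Rounded to 2 significant figures: 1.5 × 10³.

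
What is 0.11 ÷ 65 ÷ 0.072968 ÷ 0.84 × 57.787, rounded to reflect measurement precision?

0.11 ÷ 65 ÷ 0.072968 ÷ 0.84 × 57.787 = 1.59550345317…
Multiplication/division keeps the fewest significant figures: 0.11 → 2 s.f., 65 → 2 s.f., 0.072968 → 5 s.f., 0.84 → 2 s.f., 57.787 → 5 s.f.; limit is 2.
Rounded to 2 significant figures: 1.6.

1.6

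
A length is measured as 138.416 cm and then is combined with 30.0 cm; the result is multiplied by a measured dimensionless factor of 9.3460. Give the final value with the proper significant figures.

138.416 cm + 30.0 cm = 168.416 cm; the sum is limited to 1 decimal place (4 s.f.).
Carrying full precision, 168.416 × 9.3460 = 1574.015936 cm; 9.3460 has 5 s.f., so the result keeps min(4, 5) = 4 s.f.
Rounded to 4 significant figures: 1574 cm.

1574 cm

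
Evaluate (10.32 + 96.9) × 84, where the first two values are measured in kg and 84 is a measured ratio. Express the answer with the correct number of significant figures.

9.0 × 10³ kg

10.32 kg + 96.9 kg = 107.22 kg; the sum is limited to 1 decimal place (4 s.f.).
Carrying full precision, 107.22 × 84 = 9006.48 kg; 84 has 2 s.f., so the result keeps min(4, 2) = 2 s.f.
Rounded to 2 significant figures: 9.0 × 10³ kg.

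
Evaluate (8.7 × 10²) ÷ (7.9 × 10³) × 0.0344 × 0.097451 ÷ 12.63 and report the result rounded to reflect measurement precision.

(8.7 × 10²) ÷ (7.9 × 10³) × 0.0344 × 0.097451 ÷ 12.63 = 0.0000292303188911…
Multiplication/division keeps the fewest significant figures: 8.7 × 10² → 2 s.f., 7.9 × 10³ → 2 s.f., 0.0344 → 3 s.f., 0.097451 → 5 s.f., 12.63 → 4 s.f.; limit is 2.
Rounded to 2 significant figures: 2.9 × 10⁻⁵.

2.9 × 10⁻⁵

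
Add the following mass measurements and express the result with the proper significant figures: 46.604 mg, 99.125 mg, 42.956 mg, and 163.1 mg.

46.604 mg + 99.125 mg + 42.956 mg + 163.1 mg = 351.785 mg.
Addition/subtraction keeps the fewest decimal places: 46.604 → 3 decimal places, 99.125 → 3 decimal places, 42.956 → 3 decimal places, 163.1 → 1 decimal place; limit is 1.
Rounded to 1 decimal place: 351.8 mg.

351.8 mg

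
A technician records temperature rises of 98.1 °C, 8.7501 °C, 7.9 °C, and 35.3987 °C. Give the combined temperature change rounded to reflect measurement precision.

98.1 °C + 8.7501 °C + 7.9 °C + 35.3987 °C = 150.1488 °C.
Addition/subtraction keeps the fewest decimal places: 98.1 → 1 decimal place, 8.7501 → 4 decimal places, 7.9 → 1 decimal place, 35.3987 → 4 decimal places; limit is 1.
Rounded to 1 decimal place: 150.1 °C.

150.1 °C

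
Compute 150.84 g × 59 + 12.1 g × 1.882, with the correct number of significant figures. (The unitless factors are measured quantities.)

150.84 × 59 = 8899.56 → 8.9 × 10^3 g (2 s.f., last digit at the 10^2 place).
12.1 × 1.882 = 22.7722 → 22.8 g (3 s.f., last digit at the 10^-1 place).
Sum: 8922.3322 g; keep the coarser place, 10^2.
Result: 8.9 × 10^3 g.

8.9 × 10^3 g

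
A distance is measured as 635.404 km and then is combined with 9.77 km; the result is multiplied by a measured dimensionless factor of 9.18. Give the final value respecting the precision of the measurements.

635.404 km + 9.77 km = 645.174 km; the sum is limited to 2 decimal places (5 s.f.).
Carrying full precision, 645.174 × 9.18 = 5922.69732 km; 9.18 has 3 s.f., so the result keeps min(5, 3) = 3 s.f.
Rounded to 3 significant figures: 5.92 × 10^3 km.

5.92 × 10^3 km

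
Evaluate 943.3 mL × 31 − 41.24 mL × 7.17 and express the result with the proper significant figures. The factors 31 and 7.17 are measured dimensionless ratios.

2.9 × 10^4 mL

943.3 × 31 = 29242.3 → 2.9 × 10^4 mL (2 s.f., last digit at the 10^3 place).
41.24 × 7.17 = 295.6908 → 296 mL (3 s.f., last digit at the 10^0 place).
Difference: 28946.6092 mL; keep the coarser place, 10^3.
Result: 2.9 × 10^4 mL.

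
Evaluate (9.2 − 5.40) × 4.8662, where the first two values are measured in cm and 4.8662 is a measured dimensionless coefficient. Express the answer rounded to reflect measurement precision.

18 cm

9.2 cm − 5.40 cm = 3.80 cm; the difference is limited to 1 decimal place (2 s.f.).
Carrying full precision, 3.80 × 4.8662 = 18.49156 cm; 4.8662 has 5 s.f., so the result keeps min(2, 5) = 2 s.f.
Rounded to 2 significant figures: 18 cm.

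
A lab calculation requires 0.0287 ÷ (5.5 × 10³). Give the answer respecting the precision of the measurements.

0.0287 ÷ (5.5 × 10³) = 0.00000521818181818…
Multiplication/division keeps the fewest significant figures: 0.0287 → 3 s.f., 5.5 × 10³ → 2 s.f.; limit is 2.
Rounded to 2 significant figures: 5.2 × 10⁻⁶.

5.2 × 10⁻⁶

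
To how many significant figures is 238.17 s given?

5

238.17: every digit is nonzero and significant.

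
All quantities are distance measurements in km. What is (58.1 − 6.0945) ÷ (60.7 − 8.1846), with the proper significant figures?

0.990

58.1 − 6.0945 = 52.0055, limited to 1 d.p. → 3 s.f.; 60.7 − 8.1846 = 52.5154, limited to 1 d.p. → 3 s.f.
Carrying full precision, 52.0055 ÷ 52.5154 = 0.990290467177…; keep min(3, 3) = 3 s.f.
Rounded to 3 significant figures: 0.990.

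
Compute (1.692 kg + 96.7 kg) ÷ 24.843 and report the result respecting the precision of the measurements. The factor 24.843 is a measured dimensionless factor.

1.692 kg + 96.7 kg = 98.392 kg; the sum is limited to 1 decimal place (3 s.f.).
Carrying full precision, 98.392 ÷ 24.843 = 3.96055226824… kg; 24.843 has 5 s.f., so the result keeps min(3, 5) = 3 s.f.
Rounded to 3 significant figures: 3.96 kg.

3.96 kg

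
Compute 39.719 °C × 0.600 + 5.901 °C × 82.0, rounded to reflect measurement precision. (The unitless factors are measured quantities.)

508 °C

39.719 × 0.600 = 23.8314 → 23.8 °C (3 s.f., last digit at the 10^-1 place).
5.901 × 82.0 = 483.882 → 484 °C (3 s.f., last digit at the 10^0 place).
Sum: 507.7134 °C; keep the coarser place, 10^0.
Result: 508 °C.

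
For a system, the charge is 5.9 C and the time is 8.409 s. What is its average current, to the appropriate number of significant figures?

0.70 A

average current = 5.9 C ÷ 8.409 s = 0.701629206802… A.
5.9 has 2 significant figures; 8.409 has 4.
Division/multiplication keeps the fewest: 2 significant figures.
Rounded: 0.70 A.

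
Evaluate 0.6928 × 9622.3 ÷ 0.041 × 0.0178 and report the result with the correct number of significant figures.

2.9 × 10^3

0.6928 × 9622.3 ÷ 0.041 × 0.0178 = 2894.16253737…
Multiplication/division keeps the fewest significant figures: 0.6928 → 4 s.f., 9622.3 → 5 s.f., 0.041 → 2 s.f., 0.0178 → 3 s.f.; limit is 2.
Rounded to 2 significant figures: 2.9 × 10^3.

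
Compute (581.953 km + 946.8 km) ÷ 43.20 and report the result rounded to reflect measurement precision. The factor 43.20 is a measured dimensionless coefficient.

35.39 km

581.953 km + 946.8 km = 1528.753 km; the sum is limited to 1 decimal place (5 s.f.).
Carrying full precision, 1528.753 ÷ 43.20 = 35.3878009259… km; 43.20 has 4 s.f., so the result keeps min(5, 4) = 4 s.f.
Rounded to 4 significant figures: 35.39 km.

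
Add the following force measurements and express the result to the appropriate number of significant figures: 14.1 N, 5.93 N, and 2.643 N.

22.7 N

14.1 N + 5.93 N + 2.643 N = 22.673 N.
Addition/subtraction keeps the fewest decimal places: 14.1 → 1 decimal place, 5.93 → 2 decimal places, 2.643 → 3 decimal places; limit is 1.
Rounded to 1 decimal place: 22.7 N.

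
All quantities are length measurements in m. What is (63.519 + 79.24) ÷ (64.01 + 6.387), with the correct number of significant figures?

2.028

63.519 + 79.24 = 142.759, limited to 2 d.p. → 5 s.f.; 64.01 + 6.387 = 70.397, limited to 2 d.p. → 4 s.f.
Carrying full precision, 142.759 ÷ 70.397 = 2.0279131213…; keep min(5, 4) = 4 s.f.
Rounded to 4 significant figures: 2.028.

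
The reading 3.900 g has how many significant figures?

4

3.900: trailing zeros after a decimal point are significant.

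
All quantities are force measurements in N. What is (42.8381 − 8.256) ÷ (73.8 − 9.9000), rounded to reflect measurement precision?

42.8381 − 8.256 = 34.5821, limited to 3 d.p. → 5 s.f.; 73.8 − 9.9000 = 63.9000, limited to 1 d.p. → 3 s.f.
Carrying full precision, 34.5821 ÷ 63.9000 = 0.541190923318…; keep min(5, 3) = 3 s.f.
Rounded to 3 significant figures: 0.541.

0.541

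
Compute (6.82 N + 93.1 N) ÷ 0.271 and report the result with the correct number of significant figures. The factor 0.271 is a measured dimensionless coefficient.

369 N

6.82 N + 93.1 N = 99.92 N; the sum is limited to 1 decimal place (3 s.f.).
Carrying full precision, 99.92 ÷ 0.271 = 368.708487085… N; 0.271 has 3 s.f., so the result keeps min(3, 3) = 3 s.f.
Rounded to 3 significant figures: 369 N.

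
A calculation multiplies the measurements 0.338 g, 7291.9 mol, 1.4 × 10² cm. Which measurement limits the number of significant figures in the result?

1.4 × 10² cm

0.338 g → 3 s.f.; 7291.9 mol → 5 s.f.; 1.4 × 10² cm → 2 s.f.
The fewest is 2 significant figures, from 1.4 × 10² cm.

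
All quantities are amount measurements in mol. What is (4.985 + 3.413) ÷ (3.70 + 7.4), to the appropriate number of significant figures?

0.757

4.985 + 3.413 = 8.398, limited to 3 d.p. → 4 s.f.; 3.70 + 7.4 = 11.10, limited to 1 d.p. → 3 s.f.
Carrying full precision, 8.398 ÷ 11.10 = 0.756576576577…; keep min(4, 3) = 3 s.f.
Rounded to 3 significant figures: 0.757.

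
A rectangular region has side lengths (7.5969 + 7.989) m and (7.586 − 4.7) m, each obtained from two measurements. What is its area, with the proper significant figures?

45 m²

7.5969 + 7.989 = 15.5859, limited to 3 d.p. → 5 s.f.; 7.586 − 4.7 = 2.886, limited to 1 d.p. → 2 s.f.
Carrying full precision, 15.5859 × 2.886 = 44.9809074; keep min(5, 2) = 2 s.f.
Rounded to 2 significant figures: 45 m².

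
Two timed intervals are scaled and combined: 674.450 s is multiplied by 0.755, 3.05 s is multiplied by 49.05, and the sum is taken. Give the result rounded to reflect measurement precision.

659 s

674.450 × 0.755 = 509.20975 → 509 s (3 s.f., last digit at the 10^0 place).
3.05 × 49.05 = 149.6025 → 1.50 × 10^2 s (3 s.f., last digit at the 10^0 place).
Sum: 658.81225 s; keep the coarser place, 10^0.
Result: 659 s.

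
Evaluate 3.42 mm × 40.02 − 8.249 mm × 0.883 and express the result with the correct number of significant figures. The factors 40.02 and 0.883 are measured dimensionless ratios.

130. mm

3.42 × 40.02 = 136.8684 → 137 mm (3 s.f., last digit at the 10^0 place).
8.249 × 0.883 = 7.283867 → 7.28 mm (3 s.f., last digit at the 10^-2 place).
Difference: 129.584533 mm; keep the coarser place, 10^0.
Result: 130. mm.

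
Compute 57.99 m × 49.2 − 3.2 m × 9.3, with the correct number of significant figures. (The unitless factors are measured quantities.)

2.82 × 10^3 m

57.99 × 49.2 = 2853.108 → 2.85 × 10^3 m (3 s.f., last digit at the 10^1 place).
3.2 × 9.3 = 29.76 → 30. m (2 s.f., last digit at the 10^0 place).
Difference: 2823.348 m; keep the coarser place, 10^1.
Result: 2.82 × 10^3 m.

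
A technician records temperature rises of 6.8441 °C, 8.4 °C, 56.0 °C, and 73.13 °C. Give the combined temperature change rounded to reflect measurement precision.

144.4 °C

6.8441 °C + 8.4 °C + 56.0 °C + 73.13 °C = 144.3741 °C.
Addition/subtraction keeps the fewest decimal places: 6.8441 → 4 decimal places, 8.4 → 1 decimal place, 56.0 → 1 decimal place, 73.13 → 2 decimal places; limit is 1.
Rounded to 1 decimal place: 144.4 °C.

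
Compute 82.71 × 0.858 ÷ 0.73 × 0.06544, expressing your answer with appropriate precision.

6.4

82.71 × 0.858 ÷ 0.73 × 0.06544 = 6.36159093041…
Multiplication/division keeps the fewest significant figures: 82.71 → 4 s.f., 0.858 → 3 s.f., 0.73 → 2 s.f., 0.06544 → 4 s.f.; limit is 2.
Rounded to 2 significant figures: 6.4.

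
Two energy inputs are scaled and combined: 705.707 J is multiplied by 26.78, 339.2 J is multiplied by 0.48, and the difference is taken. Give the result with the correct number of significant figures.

705.707 × 26.78 = 18898.83346 → 1.890 × 10^4 J (4 s.f., last digit at the 10^1 place).
339.2 × 0.48 = 162.816 → 1.6 × 10^2 J (2 s.f., last digit at the 10^1 place).
Difference: 18736.01746 J; keep the coarser place, 10^1.
Result: 1.874 × 10^4 J.

1.874 × 10^4 J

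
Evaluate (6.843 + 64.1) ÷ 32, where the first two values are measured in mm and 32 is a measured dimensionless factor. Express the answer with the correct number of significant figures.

6.843 mm + 64.1 mm = 70.943 mm; the sum is limited to 1 decimal place (3 s.f.).
Carrying full precision, 70.943 ÷ 32 = 2.21696875 mm; 32 has 2 s.f., so the result keeps min(3, 2) = 2 s.f.
Rounded to 2 significant figures: 2.2 mm.

2.2 mm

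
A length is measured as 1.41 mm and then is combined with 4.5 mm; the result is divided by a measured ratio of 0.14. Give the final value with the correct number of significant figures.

42 mm

1.41 mm + 4.5 mm = 5.91 mm; the sum is limited to 1 decimal place (2 s.f.).
Carrying full precision, 5.91 ÷ 0.14 = 42.2142857143… mm; 0.14 has 2 s.f., so the result keeps min(2, 2) = 2 s.f.
Rounded to 2 significant figures: 42 mm.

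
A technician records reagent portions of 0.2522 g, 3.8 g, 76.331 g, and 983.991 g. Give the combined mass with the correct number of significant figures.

0.2522 g + 3.8 g + 76.331 g + 983.991 g = 1064.3742 g.
Addition/subtraction keeps the fewest decimal places: 0.2522 → 4 decimal places, 3.8 → 1 decimal place, 76.331 → 3 decimal places, 983.991 → 3 decimal places; limit is 1.
Rounded to 1 decimal place: 1064.4 g.

1064.4 g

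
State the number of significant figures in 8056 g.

8056: zeros between nonzero digits are significant.

4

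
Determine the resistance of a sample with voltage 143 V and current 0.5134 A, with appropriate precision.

279 Ω

resistance = 143 V ÷ 0.5134 A = 278.535255162… Ω.
143 has 3 significant figures; 0.5134 has 4.
Division/multiplication keeps the fewest: 3 significant figures.
Rounded: 279 Ω.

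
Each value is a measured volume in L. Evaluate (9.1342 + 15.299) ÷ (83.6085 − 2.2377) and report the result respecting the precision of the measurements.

0.30027

9.1342 + 15.299 = 24.4332, limited to 3 d.p. → 5 s.f.; 83.6085 − 2.2377 = 81.3708, limited to 4 d.p. → 6 s.f.
Carrying full precision, 24.4332 ÷ 81.3708 = 0.30026987568…; keep min(5, 6) = 5 s.f.
Rounded to 5 significant figures: 0.30027.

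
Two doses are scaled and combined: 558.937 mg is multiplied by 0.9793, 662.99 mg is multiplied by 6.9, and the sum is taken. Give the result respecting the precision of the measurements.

558.937 × 0.9793 = 547.3670041 → 5.474 × 10^2 mg (4 s.f., last digit at the 10^-1 place).
662.99 × 6.9 = 4574.631 → 4.6 × 10^3 mg (2 s.f., last digit at the 10^2 place).
Sum: 5121.9980041 mg; keep the coarser place, 10^2.
Result: 5.1 × 10^3 mg.

5.1 × 10^3 mg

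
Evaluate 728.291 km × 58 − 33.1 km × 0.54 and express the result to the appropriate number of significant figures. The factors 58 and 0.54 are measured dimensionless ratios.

4.2 × 10⁴ km

728.291 × 58 = 42240.878 → 4.2 × 10⁴ km (2 s.f., last digit at the 10^3 place).
33.1 × 0.54 = 17.874 → 18 km (2 s.f., last digit at the 10^0 place).
Difference: 42223.004 km; keep the coarser place, 10^3.
Result: 4.2 × 10⁴ km.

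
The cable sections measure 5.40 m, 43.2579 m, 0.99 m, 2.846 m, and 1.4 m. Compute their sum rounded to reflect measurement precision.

53.9 m

5.40 m + 43.2579 m + 0.99 m + 2.846 m + 1.4 m = 53.8939 m.
Addition/subtraction keeps the fewest decimal places: 5.40 → 2 decimal places, 43.2579 → 4 decimal places, 0.99 → 2 decimal places, 2.846 → 3 decimal places, 1.4 → 1 decimal place; limit is 1.
Rounded to 1 decimal place: 53.9 m.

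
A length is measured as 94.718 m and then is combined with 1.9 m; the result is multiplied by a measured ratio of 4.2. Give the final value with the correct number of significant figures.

4.1 × 10² m

94.718 m + 1.9 m = 96.618 m; the sum is limited to 1 decimal place (3 s.f.).
Carrying full precision, 96.618 × 4.2 = 405.7956 m; 4.2 has 2 s.f., so the result keeps min(3, 2) = 2 s.f.
Rounded to 2 significant figures: 4.1 × 10² m.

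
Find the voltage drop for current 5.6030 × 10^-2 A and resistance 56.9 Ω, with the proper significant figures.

voltage drop = 5.6030 × 10^-2 A × 56.9 Ω = 3.188107 V.
5.6030 × 10^-2 has 5 significant figures; 56.9 has 3.
Division/multiplication keeps the fewest: 3 significant figures.
Rounded: 3.19 V.

3.19 V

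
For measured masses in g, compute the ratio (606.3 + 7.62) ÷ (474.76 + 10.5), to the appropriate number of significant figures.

1.265

606.3 + 7.62 = 613.92, limited to 1 d.p. → 4 s.f.; 474.76 + 10.5 = 485.26, limited to 1 d.p. → 4 s.f.
Carrying full precision, 613.92 ÷ 485.26 = 1.26513621564…; keep min(4, 4) = 4 s.f.
Rounded to 4 significant figures: 1.265.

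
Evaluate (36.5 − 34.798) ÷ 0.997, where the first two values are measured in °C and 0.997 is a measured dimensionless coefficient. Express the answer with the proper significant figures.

36.5 °C − 34.798 °C = 1.702 °C; the difference is limited to 1 decimal place (2 s.f.).
Carrying full precision, 1.702 ÷ 0.997 = 1.70712136409… °C; 0.997 has 3 s.f., so the result keeps min(2, 3) = 2 s.f.
Rounded to 2 significant figures: 1.7 °C.

1.7 °C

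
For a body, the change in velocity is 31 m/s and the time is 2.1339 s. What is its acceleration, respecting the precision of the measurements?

acceleration = 31 m/s ÷ 2.1339 s = 14.5273911617… m/s².
31 has 2 significant figures; 2.1339 has 5.
Division/multiplication keeps the fewest: 2 significant figures.
Rounded: 15 m/s².

15 m/s²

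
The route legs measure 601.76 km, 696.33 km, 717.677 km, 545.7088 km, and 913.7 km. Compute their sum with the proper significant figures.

3475.2 km

601.76 km + 696.33 km + 717.677 km + 545.7088 km + 913.7 km = 3475.1758 km.
Addition/subtraction keeps the fewest decimal places: 601.76 → 2 decimal places, 696.33 → 2 decimal places, 717.677 → 3 decimal places, 545.7088 → 4 decimal places, 913.7 → 1 decimal place; limit is 1.
Rounded to 1 decimal place: 3475.2 km.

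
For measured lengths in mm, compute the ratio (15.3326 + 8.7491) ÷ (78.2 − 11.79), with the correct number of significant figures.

0.363

15.3326 + 8.7491 = 24.0817, limited to 4 d.p. → 6 s.f.; 78.2 − 11.79 = 66.41, limited to 1 d.p. → 3 s.f.
Carrying full precision, 24.0817 ÷ 66.41 = 0.362621593134…; keep min(6, 3) = 3 s.f.
Rounded to 3 significant figures: 0.363.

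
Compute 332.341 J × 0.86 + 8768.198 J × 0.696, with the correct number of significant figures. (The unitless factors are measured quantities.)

332.341 × 0.86 = 285.81326 → 2.9 × 10² J (2 s.f., last digit at the 10^1 place).
8768.198 × 0.696 = 6102.665808 → 6.10 × 10³ J (3 s.f., last digit at the 10^1 place).
Sum: 6388.479068 J; keep the coarser place, 10^1.
Result: 6.39 × 10³ J.

6.39 × 10³ J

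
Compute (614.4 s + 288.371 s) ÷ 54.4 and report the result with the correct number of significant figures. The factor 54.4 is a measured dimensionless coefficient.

16.6 s

614.4 s + 288.371 s = 902.771 s; the sum is limited to 1 decimal place (4 s.f.).
Carrying full precision, 902.771 ÷ 54.4 = 16.5950551471… s; 54.4 has 3 s.f., so the result keeps min(4, 3) = 3 s.f.
Rounded to 3 significant figures: 16.6 s.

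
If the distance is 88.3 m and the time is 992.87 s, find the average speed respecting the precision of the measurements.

0.0889 m/s

average speed = 88.3 m ÷ 992.87 s = 0.088934100134… m/s.
88.3 has 3 significant figures; 992.87 has 5.
Division/multiplication keeps the fewest: 3 significant figures.
Rounded: 0.0889 m/s.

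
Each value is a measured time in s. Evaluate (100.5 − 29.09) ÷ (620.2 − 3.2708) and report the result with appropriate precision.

0.116

100.5 − 29.09 = 71.41, limited to 1 d.p. → 3 s.f.; 620.2 − 3.2708 = 616.9292, limited to 1 d.p. → 4 s.f.
Carrying full precision, 71.41 ÷ 616.9292 = 0.115750721477…; keep min(3, 4) = 3 s.f.
Rounded to 3 significant figures: 0.116.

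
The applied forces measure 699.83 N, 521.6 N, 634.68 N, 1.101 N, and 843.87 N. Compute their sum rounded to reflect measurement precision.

2701.1 N

699.83 N + 521.6 N + 634.68 N + 1.101 N + 843.87 N = 2701.081 N.
Addition/subtraction keeps the fewest decimal places: 699.83 → 2 decimal places, 521.6 → 1 decimal place, 634.68 → 2 decimal places, 1.101 → 3 decimal places, 843.87 → 2 decimal places; limit is 1.
Rounded to 1 decimal place: 2701.1 N.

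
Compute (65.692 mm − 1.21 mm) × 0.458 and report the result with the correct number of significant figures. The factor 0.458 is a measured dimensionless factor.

65.692 mm − 1.21 mm = 64.482 mm; the difference is limited to 2 decimal places (4 s.f.).
Carrying full precision, 64.482 × 0.458 = 29.532756 mm; 0.458 has 3 s.f., so the result keeps min(4, 3) = 3 s.f.
Rounded to 3 significant figures: 29.5 mm.

29.5 mm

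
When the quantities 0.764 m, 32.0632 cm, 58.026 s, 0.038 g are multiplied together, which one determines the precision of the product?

0.764 m → 3 s.f.; 32.0632 cm → 6 s.f.; 58.026 s → 5 s.f.; 0.038 g → 2 s.f.
The fewest is 2 significant figures, from 0.038 g.

0.038 g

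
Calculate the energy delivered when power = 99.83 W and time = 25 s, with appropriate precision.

2.5 × 10^3 J

energy delivered = 99.83 W × 25 s = 2495.75 J.
99.83 has 4 significant figures; 25 has 2.
Division/multiplication keeps the fewest: 2 significant figures.
Rounded: 2.5 × 10^3 J.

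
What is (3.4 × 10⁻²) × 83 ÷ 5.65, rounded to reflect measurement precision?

0.50

(3.4 × 10⁻²) × 83 ÷ 5.65 = 0.499469026549…
Multiplication/division keeps the fewest significant figures: 3.4 × 10⁻² → 2 s.f., 83 → 2 s.f., 5.65 → 3 s.f.; limit is 2.
Rounded to 2 significant figures: 0.50.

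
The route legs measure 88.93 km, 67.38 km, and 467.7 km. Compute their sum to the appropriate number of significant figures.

624.0 km

88.93 km + 67.38 km + 467.7 km = 624.01 km.
Addition/subtraction keeps the fewest decimal places: 88.93 → 2 decimal places, 67.38 → 2 decimal places, 467.7 → 1 decimal place; limit is 1.
Rounded to 1 decimal place: 624.0 km.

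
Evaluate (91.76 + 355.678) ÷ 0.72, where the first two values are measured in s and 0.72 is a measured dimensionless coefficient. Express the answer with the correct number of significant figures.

91.76 s + 355.678 s = 447.438 s; the sum is limited to 2 decimal places (5 s.f.).
Carrying full precision, 447.438 ÷ 0.72 = 621.441666667… s; 0.72 has 2 s.f., so the result keeps min(5, 2) = 2 s.f.
Rounded to 2 significant figures: 6.2 × 10^2 s.

6.2 × 10^2 s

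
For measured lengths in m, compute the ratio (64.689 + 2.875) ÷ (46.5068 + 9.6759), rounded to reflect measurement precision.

1.2026

64.689 + 2.875 = 67.564, limited to 3 d.p. → 5 s.f.; 46.5068 + 9.6759 = 56.1827, limited to 4 d.p. → 6 s.f.
Carrying full precision, 67.564 ÷ 56.1827 = 1.20257659386…; keep min(5, 6) = 5 s.f.
Rounded to 5 significant figures: 1.2026.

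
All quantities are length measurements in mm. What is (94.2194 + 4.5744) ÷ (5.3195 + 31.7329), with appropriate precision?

94.2194 + 4.5744 = 98.7938, limited to 4 d.p. → 6 s.f.; 5.3195 + 31.7329 = 37.0524, limited to 4 d.p. → 6 s.f.
Carrying full precision, 98.7938 ÷ 37.0524 = 2.66632660772…; keep min(6, 6) = 6 s.f.
Rounded to 6 significant figures: 2.66633.

2.66633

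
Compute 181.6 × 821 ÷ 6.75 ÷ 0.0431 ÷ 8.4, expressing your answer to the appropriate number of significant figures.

181.6 × 821 ÷ 6.75 ÷ 0.0431 ÷ 8.4 = 61009.6694861…
Multiplication/division keeps the fewest significant figures: 181.6 → 4 s.f., 821 → 3 s.f., 6.75 → 3 s.f., 0.0431 → 3 s.f., 8.4 → 2 s.f.; limit is 2.
Rounded to 2 significant figures: 6.1 × 10⁴.

6.1 × 10⁴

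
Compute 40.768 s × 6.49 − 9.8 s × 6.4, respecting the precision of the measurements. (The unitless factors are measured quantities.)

202 s

40.768 × 6.49 = 264.58432 → 265 s (3 s.f., last digit at the 10^0 place).
9.8 × 6.4 = 62.72 → 63 s (2 s.f., last digit at the 10^0 place).
Difference: 201.86432 s; keep the coarser place, 10^0.
Result: 202 s.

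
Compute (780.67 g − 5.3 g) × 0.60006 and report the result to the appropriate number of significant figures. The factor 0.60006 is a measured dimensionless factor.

780.67 g − 5.3 g = 775.37 g; the difference is limited to 1 decimal place (4 s.f.).
Carrying full precision, 775.37 × 0.60006 = 465.2685222 g; 0.60006 has 5 s.f., so the result keeps min(4, 5) = 4 s.f.
Rounded to 4 significant figures: 465.3 g.

465.3 g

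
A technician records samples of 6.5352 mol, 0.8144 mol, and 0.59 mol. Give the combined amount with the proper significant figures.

7.94 mol

6.5352 mol + 0.8144 mol + 0.59 mol = 7.9396 mol.
Addition/subtraction keeps the fewest decimal places: 6.5352 → 4 decimal places, 0.8144 → 4 decimal places, 0.59 → 2 decimal places; limit is 2.
Rounded to 2 decimal places: 7.94 mol.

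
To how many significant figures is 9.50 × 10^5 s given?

9.50 × 10^5: in scientific notation every digit of the coefficient is significant.

3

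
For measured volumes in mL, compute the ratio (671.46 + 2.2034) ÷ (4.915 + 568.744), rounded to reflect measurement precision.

1.1743

671.46 + 2.2034 = 673.6634, limited to 2 d.p. → 5 s.f.; 4.915 + 568.744 = 573.659, limited to 3 d.p. → 6 s.f.
Carrying full precision, 673.6634 ÷ 573.659 = 1.17432725713…; keep min(5, 6) = 5 s.f.
Rounded to 5 significant figures: 1.1743.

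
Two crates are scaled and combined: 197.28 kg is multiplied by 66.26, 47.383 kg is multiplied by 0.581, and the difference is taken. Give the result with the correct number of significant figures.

1.304 × 10⁴ kg

197.28 × 66.26 = 13071.7728 → 1.307 × 10⁴ kg (4 s.f., last digit at the 10^1 place).
47.383 × 0.581 = 27.529523 → 27.5 kg (3 s.f., last digit at the 10^-1 place).
Difference: 13044.243277 kg; keep the coarser place, 10^1.
Result: 1.304 × 10⁴ kg.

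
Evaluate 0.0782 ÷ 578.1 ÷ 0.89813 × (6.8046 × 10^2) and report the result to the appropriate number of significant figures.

0.0782 ÷ 578.1 ÷ 0.89813 × (6.8046 × 10^2) = 0.102486622568…
Multiplication/division keeps the fewest significant figures: 0.0782 → 3 s.f., 578.1 → 4 s.f., 0.89813 → 5 s.f., 6.8046 × 10^2 → 5 s.f.; limit is 3.
Rounded to 3 significant figures: 0.102.

0.102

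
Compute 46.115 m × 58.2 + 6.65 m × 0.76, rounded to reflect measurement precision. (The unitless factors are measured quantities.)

2.69 × 10^3 m

46.115 × 58.2 = 2683.893 → 2.68 × 10^3 m (3 s.f., last digit at the 10^1 place).
6.65 × 0.76 = 5.054 → 5.1 m (2 s.f., last digit at the 10^-1 place).
Sum: 2688.947 m; keep the coarser place, 10^1.
Result: 2.69 × 10^3 m.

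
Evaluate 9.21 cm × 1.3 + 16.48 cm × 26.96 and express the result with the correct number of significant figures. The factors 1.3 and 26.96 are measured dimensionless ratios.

456 cm

9.21 × 1.3 = 11.973 → 12 cm (2 s.f., last digit at the 10^0 place).
16.48 × 26.96 = 444.3008 → 444.3 cm (4 s.f., last digit at the 10^-1 place).
Sum: 456.2738 cm; keep the coarser place, 10^0.
Result: 456 cm.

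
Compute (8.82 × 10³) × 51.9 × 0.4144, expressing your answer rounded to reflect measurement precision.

(8.82 × 10³) × 51.9 × 0.4144 = 189694.9152
Multiplication/division keeps the fewest significant figures: 8.82 × 10³ → 3 s.f., 51.9 → 3 s.f., 0.4144 → 4 s.f.; limit is 3.
Rounded to 3 significant figures: 1.90 × 10⁵.

1.90 × 10⁵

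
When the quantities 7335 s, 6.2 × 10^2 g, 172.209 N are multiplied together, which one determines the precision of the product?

6.2 × 10^2 g

7335 s → 4 s.f.; 6.2 × 10^2 g → 2 s.f.; 172.209 N → 6 s.f.
The fewest is 2 significant figures, from 6.2 × 10^2 g.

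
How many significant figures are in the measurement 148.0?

148.0: trailing zeros after a decimal point are significant.

4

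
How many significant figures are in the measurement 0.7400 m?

4

0.7400: leading zeros are not significant; trailing zeros after a decimal point are significant.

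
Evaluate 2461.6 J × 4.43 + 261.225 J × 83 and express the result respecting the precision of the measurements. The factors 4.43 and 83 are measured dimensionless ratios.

3.3 × 10⁴ J

2461.6 × 4.43 = 10904.888 → 1.09 × 10⁴ J (3 s.f., last digit at the 10^2 place).
261.225 × 83 = 21681.675 → 2.2 × 10⁴ J (2 s.f., last digit at the 10^3 place).
Sum: 32586.563 J; keep the coarser place, 10^3.
Result: 3.3 × 10⁴ J.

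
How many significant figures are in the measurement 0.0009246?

0.0009246: leading zeros are not significant.

4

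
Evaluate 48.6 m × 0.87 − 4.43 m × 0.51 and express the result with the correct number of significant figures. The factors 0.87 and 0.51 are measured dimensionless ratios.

48.6 × 0.87 = 42.282 → 42 m (2 s.f., last digit at the 10^0 place).
4.43 × 0.51 = 2.2593 → 2.3 m (2 s.f., last digit at the 10^-1 place).
Difference: 40.0227 m; keep the coarser place, 10^0.
Result: 4.0 × 10^1 m.

4.0 × 10^1 m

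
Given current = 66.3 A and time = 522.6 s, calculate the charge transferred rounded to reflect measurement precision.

charge transferred = 66.3 A × 522.6 s = 34648.38 C.
66.3 has 3 significant figures; 522.6 has 4.
Division/multiplication keeps the fewest: 3 significant figures.
Rounded: 3.46 × 10⁴ C.

3.46 × 10⁴ C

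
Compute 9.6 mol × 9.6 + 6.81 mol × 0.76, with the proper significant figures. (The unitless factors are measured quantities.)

9.6 × 9.6 = 92.16 → 92 mol (2 s.f., last digit at the 10^0 place).
6.81 × 0.76 = 5.1756 → 5.2 mol (2 s.f., last digit at the 10^-1 place).
Sum: 97.3356 mol; keep the coarser place, 10^0.
Result: 97 mol.

97 mol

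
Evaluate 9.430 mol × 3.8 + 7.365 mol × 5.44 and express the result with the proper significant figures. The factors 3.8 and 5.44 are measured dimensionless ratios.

9.430 × 3.8 = 35.834 → 36 mol (2 s.f., last digit at the 10^0 place).
7.365 × 5.44 = 40.0656 → 40.1 mol (3 s.f., last digit at the 10^-1 place).
Sum: 75.8996 mol; keep the coarser place, 10^0.
Result: 76 mol.

76 mol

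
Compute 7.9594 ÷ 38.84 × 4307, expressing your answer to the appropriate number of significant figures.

882.6

7.9594 ÷ 38.84 × 4307 = 882.624505664…
Multiplication/division keeps the fewest significant figures: 7.9594 → 5 s.f., 38.84 → 4 s.f., 4307 → 4 s.f.; limit is 4.
Rounded to 4 significant figures: 882.6.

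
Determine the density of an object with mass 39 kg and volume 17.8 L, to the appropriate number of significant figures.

density = 39 kg ÷ 17.8 L = 2.19101123596… kg/L.
39 has 2 significant figures; 17.8 has 3.
Division/multiplication keeps the fewest: 2 significant figures.
Rounded: 2.2 kg/L.

2.2 kg/L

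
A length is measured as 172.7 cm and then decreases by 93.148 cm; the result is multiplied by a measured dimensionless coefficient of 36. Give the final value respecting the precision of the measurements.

2.9 × 10^3 cm

172.7 cm − 93.148 cm = 79.552 cm; the difference is limited to 1 decimal place (3 s.f.).
Carrying full precision, 79.552 × 36 = 2863.872 cm; 36 has 2 s.f., so the result keeps min(3, 2) = 2 s.f.
Rounded to 2 significant figures: 2.9 × 10^3 cm.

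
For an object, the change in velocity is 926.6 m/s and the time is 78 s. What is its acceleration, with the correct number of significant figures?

12 m/s²

acceleration = 926.6 m/s ÷ 78 s = 11.8794871795… m/s².
926.6 has 4 significant figures; 78 has 2.
Division/multiplication keeps the fewest: 2 significant figures.
Rounded: 12 m/s².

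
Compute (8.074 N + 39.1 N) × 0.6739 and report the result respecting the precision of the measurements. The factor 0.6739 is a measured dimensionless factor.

31.8 N

8.074 N + 39.1 N = 47.174 N; the sum is limited to 1 decimal place (3 s.f.).
Carrying full precision, 47.174 × 0.6739 = 31.7905586 N; 0.6739 has 4 s.f., so the result keeps min(3, 4) = 3 s.f.
Rounded to 3 significant figures: 31.8 N.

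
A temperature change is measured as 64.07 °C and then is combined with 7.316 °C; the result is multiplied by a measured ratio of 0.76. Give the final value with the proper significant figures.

54 °C

64.07 °C + 7.316 °C = 71.386 °C; the sum is limited to 2 decimal places (4 s.f.).
Carrying full precision, 71.386 × 0.76 = 54.25336 °C; 0.76 has 2 s.f., so the result keeps min(4, 2) = 2 s.f.
Rounded to 2 significant figures: 54 °C.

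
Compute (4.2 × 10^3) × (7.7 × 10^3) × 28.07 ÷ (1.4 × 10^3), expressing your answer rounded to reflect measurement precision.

6.5 × 10^5

(4.2 × 10^3) × (7.7 × 10^3) × 28.07 ÷ (1.4 × 10^3) = 648417
Multiplication/division keeps the fewest significant figures: 4.2 × 10^3 → 2 s.f., 7.7 × 10^3 → 2 s.f., 28.07 → 4 s.f., 1.4 × 10^3 → 2 s.f.; limit is 2.
Rounded to 2 significant figures: 6.5 × 10^5.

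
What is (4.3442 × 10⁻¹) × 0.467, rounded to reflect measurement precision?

0.203

(4.3442 × 10⁻¹) × 0.467 = 0.20287414
Multiplication/division keeps the fewest significant figures: 4.3442 × 10⁻¹ → 5 s.f., 0.467 → 3 s.f.; limit is 3.
Rounded to 3 significant figures: 0.203.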